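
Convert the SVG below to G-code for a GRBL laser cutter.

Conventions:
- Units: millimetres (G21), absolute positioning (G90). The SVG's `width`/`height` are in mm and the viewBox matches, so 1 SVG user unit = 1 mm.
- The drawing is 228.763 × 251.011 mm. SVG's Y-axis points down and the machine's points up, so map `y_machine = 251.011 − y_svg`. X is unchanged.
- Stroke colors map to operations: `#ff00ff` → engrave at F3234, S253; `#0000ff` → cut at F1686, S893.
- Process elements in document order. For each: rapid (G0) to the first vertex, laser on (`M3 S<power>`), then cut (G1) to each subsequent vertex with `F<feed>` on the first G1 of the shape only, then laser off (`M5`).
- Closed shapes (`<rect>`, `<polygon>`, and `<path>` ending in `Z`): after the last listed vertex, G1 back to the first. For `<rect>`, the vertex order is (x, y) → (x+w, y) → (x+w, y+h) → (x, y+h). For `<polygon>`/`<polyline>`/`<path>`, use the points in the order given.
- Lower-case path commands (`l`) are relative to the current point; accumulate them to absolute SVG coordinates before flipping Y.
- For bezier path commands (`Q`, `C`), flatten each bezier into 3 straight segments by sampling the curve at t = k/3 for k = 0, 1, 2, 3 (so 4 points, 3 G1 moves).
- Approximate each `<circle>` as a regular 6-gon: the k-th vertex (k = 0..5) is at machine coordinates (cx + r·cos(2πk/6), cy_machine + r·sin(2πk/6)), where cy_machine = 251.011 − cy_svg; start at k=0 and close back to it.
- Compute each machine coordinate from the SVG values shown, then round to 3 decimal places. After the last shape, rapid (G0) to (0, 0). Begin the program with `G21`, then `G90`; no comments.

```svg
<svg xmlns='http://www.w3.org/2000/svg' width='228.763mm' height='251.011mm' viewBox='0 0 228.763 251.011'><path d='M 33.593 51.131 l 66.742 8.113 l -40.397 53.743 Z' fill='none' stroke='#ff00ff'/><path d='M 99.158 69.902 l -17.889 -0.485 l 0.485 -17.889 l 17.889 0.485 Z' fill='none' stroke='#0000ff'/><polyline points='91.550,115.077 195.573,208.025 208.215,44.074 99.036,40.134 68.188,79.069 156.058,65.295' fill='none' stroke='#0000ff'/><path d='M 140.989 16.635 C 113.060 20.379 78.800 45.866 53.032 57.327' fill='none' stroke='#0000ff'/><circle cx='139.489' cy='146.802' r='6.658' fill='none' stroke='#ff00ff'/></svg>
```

G21
G90
G0 X33.593 Y199.880
M3 S253
G1 X100.335 Y191.767 F3234
G1 X59.938 Y138.024
G1 X33.593 Y199.880
M5
G0 X99.158 Y181.109
M3 S893
G1 X81.269 Y181.594 F1686
G1 X81.754 Y199.483
G1 X99.643 Y198.998
G1 X99.158 Y181.109
M5
G0 X91.550 Y135.934
M3 S893
G1 X195.573 Y42.986 F1686
G1 X208.215 Y206.937
G1 X99.036 Y210.877
G1 X68.188 Y171.942
G1 X156.058 Y185.716
M5
G0 X140.989 Y234.376
M3 S893
G1 X111.499 Y224.709 F1686
G1 X81.082 Y208.496
G1 X53.032 Y193.684
M5
G0 X146.147 Y104.209
M3 S253
G1 X142.818 Y109.975 F3234
G1 X136.160 Y109.975
G1 X132.831 Y104.209
G1 X136.160 Y98.443
G1 X142.818 Y98.443
G1 X146.147 Y104.209
M5
G0 X0.000 Y0.000

Since the viewBox matches the mm dimensions, user units are millimetres directly. The only transform is the Y-flip y_m = 251.011 − y_svg.

Shape 1 is a regular polygon drawn with `<path>`. Its stroke #ff00ff means engrave at S253, F3234. After flipping Y the toolpath is (33.593,199.880) → (100.335,191.767) → (59.938,138.024) → (33.593,199.880), returning to the start.

Shape 2 is a regular polygon drawn with `<path>`. Its stroke #0000ff means cut at S893, F1686. After flipping Y the toolpath is (99.158,181.109) → (81.269,181.594) → (81.754,199.483) → (99.643,198.998) → (99.158,181.109), returning to the start.

Shape 3 is a open polyline drawn with `<polyline>`. Its stroke #0000ff means cut at S893, F1686. After flipping Y the toolpath is (91.550,135.934) → (195.573,42.986) → (208.215,206.937) → (99.036,210.877) → (68.188,171.942) → (156.058,185.716).

Shape 4 is a cubic bezier drawn with `<path>`. Its stroke #0000ff means cut at S893, F1686. After flipping Y the toolpath is (140.989,234.376) → (111.499,224.709) → (81.082,208.496) → (53.032,193.684).

Shape 5 is a circle drawn with `<circle>`. Its stroke #ff00ff means engrave at S253, F3234. After flipping Y the toolpath is (146.147,104.209) → (142.818,109.975) → (136.160,109.975) → (132.831,104.209) → (136.160,98.443) → (142.818,98.443) → (146.147,104.209), returning to the start.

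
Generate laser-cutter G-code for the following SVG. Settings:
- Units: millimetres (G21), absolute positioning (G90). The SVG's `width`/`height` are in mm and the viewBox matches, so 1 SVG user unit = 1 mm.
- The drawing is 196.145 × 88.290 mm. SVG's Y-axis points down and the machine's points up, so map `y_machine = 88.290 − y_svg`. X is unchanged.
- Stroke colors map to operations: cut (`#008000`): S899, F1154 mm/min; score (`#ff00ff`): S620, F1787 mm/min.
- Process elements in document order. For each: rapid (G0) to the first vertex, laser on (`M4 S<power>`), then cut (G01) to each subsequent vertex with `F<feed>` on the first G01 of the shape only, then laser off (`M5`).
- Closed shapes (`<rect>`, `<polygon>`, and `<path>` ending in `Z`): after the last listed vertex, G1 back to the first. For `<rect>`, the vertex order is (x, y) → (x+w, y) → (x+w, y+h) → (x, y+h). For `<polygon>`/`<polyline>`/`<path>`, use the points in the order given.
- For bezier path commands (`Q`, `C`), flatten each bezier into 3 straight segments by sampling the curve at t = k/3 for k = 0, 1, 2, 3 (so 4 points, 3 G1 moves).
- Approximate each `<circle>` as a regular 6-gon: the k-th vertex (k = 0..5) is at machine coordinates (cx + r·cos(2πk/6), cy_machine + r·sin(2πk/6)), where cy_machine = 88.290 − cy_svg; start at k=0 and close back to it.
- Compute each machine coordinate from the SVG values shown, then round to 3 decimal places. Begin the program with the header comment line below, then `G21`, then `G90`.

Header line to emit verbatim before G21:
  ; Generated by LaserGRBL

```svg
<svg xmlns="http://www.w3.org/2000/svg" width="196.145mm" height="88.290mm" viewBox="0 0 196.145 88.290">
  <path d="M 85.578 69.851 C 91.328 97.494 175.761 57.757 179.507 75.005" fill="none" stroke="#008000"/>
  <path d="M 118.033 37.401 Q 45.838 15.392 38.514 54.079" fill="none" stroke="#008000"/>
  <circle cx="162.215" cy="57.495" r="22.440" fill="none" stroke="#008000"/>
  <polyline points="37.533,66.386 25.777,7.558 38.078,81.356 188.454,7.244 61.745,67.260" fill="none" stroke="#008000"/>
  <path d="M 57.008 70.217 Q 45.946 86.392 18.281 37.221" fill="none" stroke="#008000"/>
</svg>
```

; Generated by LaserGRBL
G21
G90
G0 X85.578 Y18.439
M4 S899
G01 X111.653 Y8.650 F1154
G01 X154.768 Y16.144
G01 X179.507 Y13.285
M5
G0 X118.033 Y50.889
M4 S899
G01 X77.111 Y58.818 F1154
G01 X50.605 Y53.258
G01 X38.514 Y34.211
M5
G0 X184.655 Y30.795
M4 S899
G01 X173.435 Y50.229 F1154
G01 X150.995 Y50.229
G01 X139.775 Y30.795
G01 X150.995 Y11.361
G01 X173.435 Y11.361
G01 X184.655 Y30.795
M5
G0 X37.533 Y21.904
M4 S899
G01 X25.777 Y80.732 F1154
G01 X38.078 Y6.934
G01 X188.454 Y81.046
G01 X61.745 Y21.030
M5
G0 X57.008 Y18.073
M4 S899
G01 X47.789 Y14.550 F1154
G01 X34.880 Y25.549
G01 X18.281 Y51.069
M5

Since the viewBox matches the mm dimensions, user units are millimetres directly. The only transform is the Y-flip y_m = 88.290 − y_svg.

Shape 1 is a cubic bezier drawn with `<path>`. Its stroke #008000 means cut at S899, F1154. After flipping Y the toolpath is (85.578,18.439) → (111.653,8.650) → (154.768,16.144) → (179.507,13.285).

Shape 2 is a quadratic bezier drawn with `<path>`. Its stroke #008000 means cut at S899, F1154. After flipping Y the toolpath is (118.033,50.889) → (77.111,58.818) → (50.605,53.258) → (38.514,34.211).

Shape 3 is a circle drawn with `<circle>`. Its stroke #008000 means cut at S899, F1154. After flipping Y the toolpath is (184.655,30.795) → (173.435,50.229) → (150.995,50.229) → (139.775,30.795) → (150.995,11.361) → (173.435,11.361) → (184.655,30.795), returning to the start.

Shape 4 is a open polyline drawn with `<polyline>`. Its stroke #008000 means cut at S899, F1154. After flipping Y the toolpath is (37.533,21.904) → (25.777,80.732) → (38.078,6.934) → (188.454,81.046) → (61.745,21.030).

Shape 5 is a quadratic bezier drawn with `<path>`. Its stroke #008000 means cut at S899, F1154. After flipping Y the toolpath is (57.008,18.073) → (47.789,14.550) → (34.880,25.549) → (18.281,51.069).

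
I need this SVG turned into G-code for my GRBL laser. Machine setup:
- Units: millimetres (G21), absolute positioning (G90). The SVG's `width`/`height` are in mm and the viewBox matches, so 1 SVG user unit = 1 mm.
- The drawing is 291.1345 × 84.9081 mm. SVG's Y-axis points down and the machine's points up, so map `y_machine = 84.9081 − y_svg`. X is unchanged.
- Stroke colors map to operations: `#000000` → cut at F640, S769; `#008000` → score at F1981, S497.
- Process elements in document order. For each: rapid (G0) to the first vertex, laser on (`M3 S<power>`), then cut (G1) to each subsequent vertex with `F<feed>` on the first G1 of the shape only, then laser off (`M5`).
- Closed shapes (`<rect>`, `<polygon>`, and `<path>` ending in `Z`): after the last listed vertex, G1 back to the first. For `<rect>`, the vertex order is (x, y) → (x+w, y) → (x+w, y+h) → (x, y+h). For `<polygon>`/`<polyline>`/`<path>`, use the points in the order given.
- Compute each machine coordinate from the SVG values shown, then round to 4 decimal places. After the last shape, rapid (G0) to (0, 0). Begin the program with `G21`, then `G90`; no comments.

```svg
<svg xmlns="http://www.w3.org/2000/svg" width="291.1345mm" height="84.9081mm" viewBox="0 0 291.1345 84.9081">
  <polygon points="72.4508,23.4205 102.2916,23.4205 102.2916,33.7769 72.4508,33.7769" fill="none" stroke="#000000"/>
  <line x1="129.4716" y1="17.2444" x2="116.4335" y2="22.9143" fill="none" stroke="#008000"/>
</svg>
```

G21
G90
G0 X72.4508 Y61.4876
M3 S769
G1 X102.2916 Y61.4876 F640
G1 X102.2916 Y51.1312
G1 X72.4508 Y51.1312
G1 X72.4508 Y61.4876
M5
G0 X129.4716 Y67.6637
M3 S497
G1 X116.4335 Y61.9938 F1981
M5
G0 X0.0000 Y0.0000

1 u = 1 mm; y_m = 84.9081 − y.

[1] `<polygon>` rectangle, #000000→cut S769 F640: (72.4508,61.4876) → (102.2916,61.4876) → (102.2916,51.1312) → (72.4508,51.1312) → (72.4508,61.4876) (closed)

[2] `<line>` line segment, #008000→score S497 F1981: (129.4716,67.6637) → (116.4335,61.9938)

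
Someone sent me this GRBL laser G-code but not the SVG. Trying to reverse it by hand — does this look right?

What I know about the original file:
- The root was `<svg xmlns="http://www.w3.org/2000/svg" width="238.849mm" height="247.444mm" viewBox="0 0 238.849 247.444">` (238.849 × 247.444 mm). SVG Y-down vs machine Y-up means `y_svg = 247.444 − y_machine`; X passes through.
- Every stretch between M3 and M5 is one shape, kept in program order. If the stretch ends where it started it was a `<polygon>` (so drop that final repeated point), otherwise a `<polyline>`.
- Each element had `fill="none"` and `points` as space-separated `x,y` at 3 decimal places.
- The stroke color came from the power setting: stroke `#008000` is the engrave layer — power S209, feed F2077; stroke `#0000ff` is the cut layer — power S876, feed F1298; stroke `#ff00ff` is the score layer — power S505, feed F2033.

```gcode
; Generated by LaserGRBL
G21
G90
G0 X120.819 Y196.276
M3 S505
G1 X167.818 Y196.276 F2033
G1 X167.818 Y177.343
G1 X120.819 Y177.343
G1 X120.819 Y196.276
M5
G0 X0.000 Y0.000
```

Machine Y-up, SVG Y-down with viewBox height 247.444, so y_svg = 247.444 − y_machine; X carries over. Every run uses S505, so all elements get stroke `#ff00ff` (score).

Run 1: The run returns to its start, so emit a `<polygon>` with points (Y-flipped): 120.819,51.168 167.818,51.168 167.818,70.101 120.819,70.101.

<svg xmlns="http://www.w3.org/2000/svg" width="238.849mm" height="247.444mm" viewBox="0 0 238.849 247.444">
  <polygon points="120.819,51.168 167.818,51.168 167.818,70.101 120.819,70.101" fill="none" stroke="#ff00ff"/>
</svg>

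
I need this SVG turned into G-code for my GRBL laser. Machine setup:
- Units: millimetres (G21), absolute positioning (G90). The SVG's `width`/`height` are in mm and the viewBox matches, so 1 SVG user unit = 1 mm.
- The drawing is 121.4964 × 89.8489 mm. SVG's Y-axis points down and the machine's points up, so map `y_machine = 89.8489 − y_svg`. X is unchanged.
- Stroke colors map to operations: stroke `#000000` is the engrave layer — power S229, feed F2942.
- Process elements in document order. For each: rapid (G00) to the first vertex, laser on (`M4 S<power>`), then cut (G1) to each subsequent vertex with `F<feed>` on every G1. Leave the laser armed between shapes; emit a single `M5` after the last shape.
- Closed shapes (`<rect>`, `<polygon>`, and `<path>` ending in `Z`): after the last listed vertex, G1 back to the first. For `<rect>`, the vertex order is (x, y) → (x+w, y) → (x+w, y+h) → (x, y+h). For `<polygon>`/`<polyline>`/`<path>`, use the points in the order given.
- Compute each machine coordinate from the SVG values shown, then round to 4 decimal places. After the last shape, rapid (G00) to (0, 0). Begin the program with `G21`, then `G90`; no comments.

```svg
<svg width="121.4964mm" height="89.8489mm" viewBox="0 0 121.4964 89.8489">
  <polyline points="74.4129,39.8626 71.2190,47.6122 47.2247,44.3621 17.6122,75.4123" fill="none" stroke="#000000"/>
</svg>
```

Since the viewBox matches the mm dimensions, user units are millimetres directly. The only transform is the Y-flip y_m = 89.8489 − y_svg.

Shape 1 is a open polyline drawn with `<polyline>`. Its stroke #000000 means engrave at S229, F2942. After flipping Y the toolpath is (74.4129,49.9863) → (71.2190,42.2367) → (47.2247,45.4868) → (17.6122,14.4366).

G21
G90
G00 X74.4129 Y49.9863
M4 S229
G1 X71.2190 Y42.2367 F2942
G1 X47.2247 Y45.4868 F2942
G1 X17.6122 Y14.4366 F2942
M5
G00 X0.0000 Y0.0000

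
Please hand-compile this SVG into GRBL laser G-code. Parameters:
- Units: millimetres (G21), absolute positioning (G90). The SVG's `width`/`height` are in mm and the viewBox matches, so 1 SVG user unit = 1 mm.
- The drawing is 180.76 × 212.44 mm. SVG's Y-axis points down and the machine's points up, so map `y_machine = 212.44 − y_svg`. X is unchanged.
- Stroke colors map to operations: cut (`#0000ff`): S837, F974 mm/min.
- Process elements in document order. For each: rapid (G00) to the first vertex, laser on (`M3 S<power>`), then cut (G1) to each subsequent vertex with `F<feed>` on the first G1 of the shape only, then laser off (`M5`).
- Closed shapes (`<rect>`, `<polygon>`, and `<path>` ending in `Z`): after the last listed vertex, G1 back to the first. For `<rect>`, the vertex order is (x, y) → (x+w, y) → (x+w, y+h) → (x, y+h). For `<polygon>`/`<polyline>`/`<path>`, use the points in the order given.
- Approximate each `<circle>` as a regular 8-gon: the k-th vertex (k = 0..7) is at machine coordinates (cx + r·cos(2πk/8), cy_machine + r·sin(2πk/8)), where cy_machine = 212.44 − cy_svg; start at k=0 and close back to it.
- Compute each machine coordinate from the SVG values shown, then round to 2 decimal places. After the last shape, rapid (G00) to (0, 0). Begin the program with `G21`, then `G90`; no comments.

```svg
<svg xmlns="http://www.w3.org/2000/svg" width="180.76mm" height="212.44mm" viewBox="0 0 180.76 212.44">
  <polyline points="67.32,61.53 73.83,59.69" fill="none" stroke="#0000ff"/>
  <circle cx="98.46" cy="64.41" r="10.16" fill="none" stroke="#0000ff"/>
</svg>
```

1 u = 1 mm; y_m = 212.44 − y.

[1] `<polyline>` line segment, #0000ff→cut S837 F974: (67.32,150.91) → (73.83,152.75)

[2] `<circle>` circle, #0000ff→cut S837 F974: (108.62,148.03) → (105.64,155.21) → (98.46,158.19) → (91.28,155.21) → (88.30,148.03) → (91.28,140.85) → (98.46,137.87) → (105.64,140.85) → (108.62,148.03) (closed)

G21
G90
G00 X67.32 Y150.91
M3 S837
G1 X73.83 Y152.75 F974
M5
G00 X108.62 Y148.03
M3 S837
G1 X105.64 Y155.21 F974
G1 X98.46 Y158.19
G1 X91.28 Y155.21
G1 X88.30 Y148.03
G1 X91.28 Y140.85
G1 X98.46 Y137.87
G1 X105.64 Y140.85
G1 X108.62 Y148.03
M5
G00 X0.00 Y0.00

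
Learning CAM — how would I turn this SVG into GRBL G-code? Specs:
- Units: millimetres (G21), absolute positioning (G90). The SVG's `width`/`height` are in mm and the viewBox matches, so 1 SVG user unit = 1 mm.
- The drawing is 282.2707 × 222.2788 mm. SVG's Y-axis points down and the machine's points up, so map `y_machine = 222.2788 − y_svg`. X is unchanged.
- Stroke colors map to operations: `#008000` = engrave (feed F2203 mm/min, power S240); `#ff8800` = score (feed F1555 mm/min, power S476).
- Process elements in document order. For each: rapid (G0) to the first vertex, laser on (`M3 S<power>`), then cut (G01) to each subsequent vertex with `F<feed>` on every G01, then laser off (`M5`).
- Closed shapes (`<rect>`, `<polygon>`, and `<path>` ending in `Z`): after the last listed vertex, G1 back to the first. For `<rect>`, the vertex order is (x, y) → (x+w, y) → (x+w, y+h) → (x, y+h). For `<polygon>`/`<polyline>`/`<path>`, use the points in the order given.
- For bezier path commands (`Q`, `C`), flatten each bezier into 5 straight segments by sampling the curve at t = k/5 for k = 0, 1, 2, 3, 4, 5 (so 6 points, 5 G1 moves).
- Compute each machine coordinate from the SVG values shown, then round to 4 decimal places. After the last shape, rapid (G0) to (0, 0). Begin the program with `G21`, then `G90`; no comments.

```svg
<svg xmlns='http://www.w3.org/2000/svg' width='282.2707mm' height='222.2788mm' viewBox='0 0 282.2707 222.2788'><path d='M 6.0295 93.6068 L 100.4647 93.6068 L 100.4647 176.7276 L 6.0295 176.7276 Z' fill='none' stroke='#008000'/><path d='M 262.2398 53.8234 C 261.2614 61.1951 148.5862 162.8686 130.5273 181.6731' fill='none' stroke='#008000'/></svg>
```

G21
G90
G0 X6.0295 Y128.6720
M3 S240
G01 X100.4647 Y128.6720 F2203
G01 X100.4647 Y45.5512 F2203
G01 X6.0295 Y45.5512 F2203
G01 X6.0295 Y128.6720 F2203
M5
G0 X262.2398 Y168.4554
M3 S240
G01 X249.8996 Y154.1335 F2203
G01 X220.6553 Y125.6834 F2203
G01 X184.4098 Y91.6093 F2203
G01 X151.0661 Y60.4153 F2203
G01 X130.5273 Y40.6057 F2203
M5
G0 X0.0000 Y0.0000

Since the viewBox matches the mm dimensions, user units are millimetres directly. The only transform is the Y-flip y_m = 222.2788 − y_svg.

Shape 1 is a rectangle drawn with `<path>`. Its stroke #008000 means engrave at S240, F2203. After flipping Y the toolpath is (6.0295,128.6720) → (100.4647,128.6720) → (100.4647,45.5512) → (6.0295,45.5512) → (6.0295,128.6720), returning to the start.

Shape 2 is a cubic bezier drawn with `<path>`. Its stroke #008000 means engrave at S240, F2203. After flipping Y the toolpath is (262.2398,168.4554) → (249.8996,154.1335) → (220.6553,125.6834) → (184.4098,91.6093) → (151.0661,60.4153) → (130.5273,40.6057).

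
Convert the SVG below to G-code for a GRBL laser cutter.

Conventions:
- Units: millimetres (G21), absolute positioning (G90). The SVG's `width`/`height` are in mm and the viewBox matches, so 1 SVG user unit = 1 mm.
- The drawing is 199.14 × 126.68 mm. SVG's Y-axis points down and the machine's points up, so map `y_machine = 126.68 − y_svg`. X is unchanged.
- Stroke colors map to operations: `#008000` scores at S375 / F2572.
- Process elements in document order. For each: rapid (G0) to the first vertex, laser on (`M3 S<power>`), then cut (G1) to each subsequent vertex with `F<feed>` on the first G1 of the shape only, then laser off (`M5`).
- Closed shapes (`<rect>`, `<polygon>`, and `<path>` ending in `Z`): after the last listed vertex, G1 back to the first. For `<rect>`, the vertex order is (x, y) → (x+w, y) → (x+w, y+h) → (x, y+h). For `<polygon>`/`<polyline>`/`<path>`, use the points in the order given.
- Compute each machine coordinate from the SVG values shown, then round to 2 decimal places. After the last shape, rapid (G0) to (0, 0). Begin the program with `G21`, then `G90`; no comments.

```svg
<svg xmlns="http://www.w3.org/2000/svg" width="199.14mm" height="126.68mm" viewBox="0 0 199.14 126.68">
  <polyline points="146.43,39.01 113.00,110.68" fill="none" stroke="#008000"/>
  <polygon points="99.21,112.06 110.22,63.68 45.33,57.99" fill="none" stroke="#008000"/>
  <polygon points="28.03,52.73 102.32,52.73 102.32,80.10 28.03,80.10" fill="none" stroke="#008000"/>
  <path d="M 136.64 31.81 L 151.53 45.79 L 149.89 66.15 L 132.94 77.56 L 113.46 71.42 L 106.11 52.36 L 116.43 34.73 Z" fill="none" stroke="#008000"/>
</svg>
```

G21
G90
G0 X146.43 Y87.67
M3 S375
G1 X113.00 Y16.00 F2572
M5
G0 X99.21 Y14.62
M3 S375
G1 X110.22 Y63.00 F2572
G1 X45.33 Y68.69
G1 X99.21 Y14.62
M5
G0 X28.03 Y73.95
M3 S375
G1 X102.32 Y73.95 F2572
G1 X102.32 Y46.58
G1 X28.03 Y46.58
G1 X28.03 Y73.95
M5
G0 X136.64 Y94.87
M3 S375
G1 X151.53 Y80.89 F2572
G1 X149.89 Y60.53
G1 X132.94 Y49.12
G1 X113.46 Y55.26
G1 X106.11 Y74.32
G1 X116.43 Y91.95
G1 X136.64 Y94.87
M5
G0 X0.00 Y0.00

viewBox `0 0 199.14 126.68` with mm width/height → 1 unit = 1 mm. Flip: y_m = 126.68 − y_svg.

**Shape 1** — `<polyline>` line segment, stroke `#008000` → score (S375, F2572). Machine vertices: (146.43,87.67) → (113.00,16.00). Open path.

**Shape 2** — `<polygon>` closed polygon, stroke `#008000` → score (S375, F2572). Machine vertices: (99.21,14.62) → (110.22,63.00) → (45.33,68.69) → (99.21,14.62). Closed: final G1 returns to the first vertex.

**Shape 3** — `<polygon>` rectangle, stroke `#008000` → score (S375, F2572). Machine vertices: (28.03,73.95) → (102.32,73.95) → (102.32,46.58) → (28.03,46.58) → (28.03,73.95). Closed: final G1 returns to the first vertex.

**Shape 4** — `<path>` regular polygon, stroke `#008000` → score (S375, F2572). Machine vertices: (136.64,94.87) → (151.53,80.89) → (149.89,60.53) → (132.94,49.12) → (113.46,55.26) → (106.11,74.32) → (116.43,91.95) → (136.64,94.87). Closed: final G1 returns to the first vertex.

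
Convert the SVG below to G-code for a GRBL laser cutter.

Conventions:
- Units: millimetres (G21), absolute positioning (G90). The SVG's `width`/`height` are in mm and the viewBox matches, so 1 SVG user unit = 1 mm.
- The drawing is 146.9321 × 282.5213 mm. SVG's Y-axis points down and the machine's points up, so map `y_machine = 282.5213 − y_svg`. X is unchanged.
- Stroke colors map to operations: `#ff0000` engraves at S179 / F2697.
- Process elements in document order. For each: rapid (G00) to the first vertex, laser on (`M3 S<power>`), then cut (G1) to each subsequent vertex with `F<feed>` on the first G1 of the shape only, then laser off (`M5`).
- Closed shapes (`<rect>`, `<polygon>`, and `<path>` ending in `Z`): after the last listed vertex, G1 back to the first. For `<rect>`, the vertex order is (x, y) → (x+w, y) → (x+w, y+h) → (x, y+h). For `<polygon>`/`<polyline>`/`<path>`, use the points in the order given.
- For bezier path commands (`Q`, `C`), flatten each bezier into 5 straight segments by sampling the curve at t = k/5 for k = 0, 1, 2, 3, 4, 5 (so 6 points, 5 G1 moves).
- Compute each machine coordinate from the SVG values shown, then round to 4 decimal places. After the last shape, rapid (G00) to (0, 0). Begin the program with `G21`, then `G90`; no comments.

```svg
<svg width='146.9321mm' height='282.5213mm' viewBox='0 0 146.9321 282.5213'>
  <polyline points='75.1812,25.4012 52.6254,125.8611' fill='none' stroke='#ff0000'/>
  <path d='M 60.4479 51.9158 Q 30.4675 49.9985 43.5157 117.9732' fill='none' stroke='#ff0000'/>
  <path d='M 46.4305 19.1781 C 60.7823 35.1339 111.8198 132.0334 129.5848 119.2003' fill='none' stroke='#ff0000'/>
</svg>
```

Since the viewBox matches the mm dimensions, user units are millimetres directly. The only transform is the Y-flip y_m = 282.5213 − y_svg.

Shape 1 is a line segment drawn with `<polyline>`. Its stroke #ff0000 means engrave at S179, F2697. After flipping Y the toolpath is (75.1812,257.1201) → (52.6254,156.6602).

Shape 2 is a quadratic bezier drawn with `<path>`. Its stroke #ff0000 means engrave at S179, F2697. After flipping Y the toolpath is (60.4479,230.6055) → (50.1769,228.5767) → (43.3482,220.9566) → (39.9617,207.7451) → (40.0176,188.9423) → (43.5157,164.5481).

Shape 3 is a cubic bezier drawn with `<path>`. Its stroke #ff0000 means engrave at S179, F2697. After flipping Y the toolpath is (46.4305,263.3432) → (58.8842,245.5819) → (76.7845,217.5465) → (96.7733,188.3896) → (115.4928,167.2636) → (129.5848,163.3210).

G21
G90
G00 X75.1812 Y257.1201
M3 S179
G1 X52.6254 Y156.6602 F2697
M5
G00 X60.4479 Y230.6055
M3 S179
G1 X50.1769 Y228.5767 F2697
G1 X43.3482 Y220.9566
G1 X39.9617 Y207.7451
G1 X40.0176 Y188.9423
G1 X43.5157 Y164.5481
M5
G00 X46.4305 Y263.3432
M3 S179
G1 X58.8842 Y245.5819 F2697
G1 X76.7845 Y217.5465
G1 X96.7733 Y188.3896
G1 X115.4928 Y167.2636
G1 X129.5848 Y163.3210
M5
G00 X0.0000 Y0.0000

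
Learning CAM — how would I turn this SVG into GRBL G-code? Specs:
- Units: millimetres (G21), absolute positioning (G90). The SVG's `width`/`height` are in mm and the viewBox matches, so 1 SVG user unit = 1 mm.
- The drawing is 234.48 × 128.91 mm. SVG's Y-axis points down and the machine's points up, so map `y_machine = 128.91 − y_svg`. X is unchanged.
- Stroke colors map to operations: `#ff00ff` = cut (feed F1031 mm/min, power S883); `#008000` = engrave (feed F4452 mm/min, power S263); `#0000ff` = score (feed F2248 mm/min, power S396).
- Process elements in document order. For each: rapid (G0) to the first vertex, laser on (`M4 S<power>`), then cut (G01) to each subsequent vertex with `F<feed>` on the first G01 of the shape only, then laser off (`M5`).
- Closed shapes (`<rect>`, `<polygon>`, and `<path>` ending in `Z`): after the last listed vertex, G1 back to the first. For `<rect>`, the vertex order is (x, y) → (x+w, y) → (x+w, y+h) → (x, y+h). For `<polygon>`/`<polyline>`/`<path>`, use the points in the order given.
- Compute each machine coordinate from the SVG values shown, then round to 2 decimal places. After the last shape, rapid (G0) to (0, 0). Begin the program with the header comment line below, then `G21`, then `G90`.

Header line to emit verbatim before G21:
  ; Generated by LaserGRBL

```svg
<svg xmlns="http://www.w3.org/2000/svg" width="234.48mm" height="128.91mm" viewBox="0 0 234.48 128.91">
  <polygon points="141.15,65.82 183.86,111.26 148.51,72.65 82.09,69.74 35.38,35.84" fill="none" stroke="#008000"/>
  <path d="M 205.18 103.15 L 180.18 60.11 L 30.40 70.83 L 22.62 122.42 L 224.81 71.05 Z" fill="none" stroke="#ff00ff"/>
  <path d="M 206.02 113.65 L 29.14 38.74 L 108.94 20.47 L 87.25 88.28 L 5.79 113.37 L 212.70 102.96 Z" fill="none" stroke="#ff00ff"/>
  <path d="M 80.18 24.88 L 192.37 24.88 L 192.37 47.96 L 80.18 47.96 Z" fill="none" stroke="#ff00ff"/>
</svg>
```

viewBox `0 0 234.48 128.91` with mm width/height → 1 unit = 1 mm. Flip: y_m = 128.91 − y_svg.

**Shape 1** — `<polygon>` closed polygon, stroke `#008000` → engrave (S263, F4452). Machine vertices: (141.15,63.09) → (183.86,17.65) → (148.51,56.26) → (82.09,59.17) → (35.38,93.07) → (141.15,63.09). Closed: final G1 returns to the first vertex.

**Shape 2** — `<path>` closed polygon, stroke `#ff00ff` → cut (S883, F1031). Machine vertices: (205.18,25.76) → (180.18,68.80) → (30.40,58.08) → (22.62,6.49) → (224.81,57.86) → (205.18,25.76). Closed: final G1 returns to the first vertex.

**Shape 3** — `<path>` closed polygon, stroke `#ff00ff` → cut (S883, F1031). Machine vertices: (206.02,15.26) → (29.14,90.17) → (108.94,108.44) → (87.25,40.63) → (5.79,15.54) → (212.70,25.95) → (206.02,15.26). Closed: final G1 returns to the first vertex.

**Shape 4** — `<path>` rectangle, stroke `#ff00ff` → cut (S883, F1031). Machine vertices: (80.18,104.03) → (192.37,104.03) → (192.37,80.95) → (80.18,80.95) → (80.18,104.03). Closed: final G1 returns to the first vertex.

; Generated by LaserGRBL
G21
G90
G0 X141.15 Y63.09
M4 S263
G01 X183.86 Y17.65 F4452
G01 X148.51 Y56.26
G01 X82.09 Y59.17
G01 X35.38 Y93.07
G01 X141.15 Y63.09
M5
G0 X205.18 Y25.76
M4 S883
G01 X180.18 Y68.80 F1031
G01 X30.40 Y58.08
G01 X22.62 Y6.49
G01 X224.81 Y57.86
G01 X205.18 Y25.76
M5
G0 X206.02 Y15.26
M4 S883
G01 X29.14 Y90.17 F1031
G01 X108.94 Y108.44
G01 X87.25 Y40.63
G01 X5.79 Y15.54
G01 X212.70 Y25.95
G01 X206.02 Y15.26
M5
G0 X80.18 Y104.03
M4 S883
G01 X192.37 Y104.03 F1031
G01 X192.37 Y80.95
G01 X80.18 Y80.95
G01 X80.18 Y104.03
M5
G0 X0.00 Y0.00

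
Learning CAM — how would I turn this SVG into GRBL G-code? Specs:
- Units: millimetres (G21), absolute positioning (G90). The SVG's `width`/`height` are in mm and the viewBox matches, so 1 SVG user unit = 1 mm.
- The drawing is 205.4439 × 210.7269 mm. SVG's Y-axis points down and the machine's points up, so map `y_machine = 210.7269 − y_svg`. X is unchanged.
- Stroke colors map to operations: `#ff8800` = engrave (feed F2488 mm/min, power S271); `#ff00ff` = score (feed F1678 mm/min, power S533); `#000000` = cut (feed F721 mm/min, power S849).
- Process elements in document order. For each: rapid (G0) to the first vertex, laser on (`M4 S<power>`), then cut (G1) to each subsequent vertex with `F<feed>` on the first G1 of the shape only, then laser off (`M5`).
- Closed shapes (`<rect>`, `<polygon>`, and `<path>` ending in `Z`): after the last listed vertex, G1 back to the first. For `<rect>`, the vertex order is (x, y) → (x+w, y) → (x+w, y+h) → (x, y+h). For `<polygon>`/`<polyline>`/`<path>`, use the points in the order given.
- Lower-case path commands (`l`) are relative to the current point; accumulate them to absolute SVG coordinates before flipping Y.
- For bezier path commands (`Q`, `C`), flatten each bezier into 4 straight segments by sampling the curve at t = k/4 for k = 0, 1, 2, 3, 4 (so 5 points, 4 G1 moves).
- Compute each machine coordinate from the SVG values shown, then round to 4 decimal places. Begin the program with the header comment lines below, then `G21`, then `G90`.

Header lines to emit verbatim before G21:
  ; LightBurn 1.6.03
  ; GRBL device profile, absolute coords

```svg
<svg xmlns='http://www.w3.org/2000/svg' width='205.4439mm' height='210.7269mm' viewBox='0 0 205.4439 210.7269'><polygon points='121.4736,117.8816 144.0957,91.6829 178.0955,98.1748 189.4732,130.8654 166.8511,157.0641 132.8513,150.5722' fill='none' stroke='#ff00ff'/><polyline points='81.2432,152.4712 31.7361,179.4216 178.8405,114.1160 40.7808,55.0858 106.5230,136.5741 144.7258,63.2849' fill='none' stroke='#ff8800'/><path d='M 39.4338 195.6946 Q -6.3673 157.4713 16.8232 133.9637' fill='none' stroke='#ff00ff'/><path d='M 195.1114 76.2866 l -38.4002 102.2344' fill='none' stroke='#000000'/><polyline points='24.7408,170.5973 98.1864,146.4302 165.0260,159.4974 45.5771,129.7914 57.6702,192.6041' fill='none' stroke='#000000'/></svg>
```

Since the viewBox matches the mm dimensions, user units are millimetres directly. The only transform is the Y-flip y_m = 210.7269 − y_svg.

Shape 1 is a regular polygon drawn with `<polygon>`. Its stroke #ff00ff means score at S533, F1678. After flipping Y the toolpath is (121.4736,92.8453) → (144.0957,119.0440) → (178.0955,112.5521) → (189.4732,79.8615) → (166.8511,53.6628) → (132.8513,60.1547) → (121.4736,92.8453), returning to the start.

Shape 2 is a open polyline drawn with `<polyline>`. Its stroke #ff8800 means engrave at S271, F2488. After flipping Y the toolpath is (81.2432,58.2557) → (31.7361,31.3053) → (178.8405,96.6109) → (40.7808,155.6411) → (106.5230,74.1528) → (144.7258,147.4420).

Shape 3 is a quadratic bezier drawn with `<path>`. Its stroke #ff00ff means score at S533, F1678. After flipping Y the toolpath is (39.4338,15.0323) → (20.8452,33.2242) → (10.8806,49.5767) → (9.5399,64.0897) → (16.8232,76.7632).

Shape 4 is a line segment drawn with `<path>`. Its stroke #000000 means cut at S849, F721. After flipping Y the toolpath is (195.1114,134.4403) → (156.7112,32.2059).

Shape 5 is a open polyline drawn with `<polyline>`. Its stroke #000000 means cut at S849, F721. After flipping Y the toolpath is (24.7408,40.1296) → (98.1864,64.2967) → (165.0260,51.2295) → (45.5771,80.9355) → (57.6702,18.1228).

; LightBurn 1.6.03
; GRBL device profile, absolute coords
G21
G90
G0 X121.4736 Y92.8453
M4 S533
G1 X144.0957 Y119.0440 F1678
G1 X178.0955 Y112.5521
G1 X189.4732 Y79.8615
G1 X166.8511 Y53.6628
G1 X132.8513 Y60.1547
G1 X121.4736 Y92.8453
M5
G0 X81.2432 Y58.2557
M4 S271
G1 X31.7361 Y31.3053 F2488
G1 X178.8405 Y96.6109
G1 X40.7808 Y155.6411
G1 X106.5230 Y74.1528
G1 X144.7258 Y147.4420
M5
G0 X39.4338 Y15.0323
M4 S533
G1 X20.8452 Y33.2242 F1678
G1 X10.8806 Y49.5767
G1 X9.5399 Y64.0897
G1 X16.8232 Y76.7632
M5
G0 X195.1114 Y134.4403
M4 S849
G1 X156.7112 Y32.2059 F721
M5
G0 X24.7408 Y40.1296
M4 S849
G1 X98.1864 Y64.2967 F721
G1 X165.0260 Y51.2295
G1 X45.5771 Y80.9355
G1 X57.6702 Y18.1228
M5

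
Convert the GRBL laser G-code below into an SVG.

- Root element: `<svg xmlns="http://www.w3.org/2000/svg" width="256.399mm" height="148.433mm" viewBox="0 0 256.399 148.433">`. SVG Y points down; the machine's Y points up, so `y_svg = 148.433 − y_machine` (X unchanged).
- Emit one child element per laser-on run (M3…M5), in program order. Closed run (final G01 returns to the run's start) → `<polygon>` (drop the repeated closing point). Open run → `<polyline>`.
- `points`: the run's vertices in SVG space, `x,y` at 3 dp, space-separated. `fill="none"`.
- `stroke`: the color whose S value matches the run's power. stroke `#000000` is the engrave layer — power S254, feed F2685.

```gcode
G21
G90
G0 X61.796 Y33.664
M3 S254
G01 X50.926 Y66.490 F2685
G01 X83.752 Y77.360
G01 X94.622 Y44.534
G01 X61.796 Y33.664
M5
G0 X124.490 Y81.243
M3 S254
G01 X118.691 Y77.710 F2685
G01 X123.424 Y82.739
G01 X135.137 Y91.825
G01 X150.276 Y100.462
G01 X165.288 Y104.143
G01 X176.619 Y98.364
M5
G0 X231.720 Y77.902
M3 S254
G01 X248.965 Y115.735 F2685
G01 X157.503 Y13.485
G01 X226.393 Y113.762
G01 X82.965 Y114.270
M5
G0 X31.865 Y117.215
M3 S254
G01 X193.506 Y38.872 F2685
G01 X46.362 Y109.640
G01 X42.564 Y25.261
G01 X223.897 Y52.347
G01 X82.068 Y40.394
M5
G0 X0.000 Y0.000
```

<svg xmlns="http://www.w3.org/2000/svg" width="256.399mm" height="148.433mm" viewBox="0 0 256.399 148.433">
  <polygon points="61.796,114.769 50.926,81.943 83.752,71.073 94.622,103.899" fill="none" stroke="#000000"/>
  <polyline points="124.490,67.190 118.691,70.723 123.424,65.694 135.137,56.608 150.276,47.971 165.288,44.290 176.619,50.069" fill="none" stroke="#000000"/>
  <polyline points="231.720,70.531 248.965,32.698 157.503,134.948 226.393,34.671 82.965,34.163" fill="none" stroke="#000000"/>
  <polyline points="31.865,31.218 193.506,109.561 46.362,38.793 42.564,123.172 223.897,96.086 82.068,108.039" fill="none" stroke="#000000"/>
</svg>

Each laser-on run becomes one SVG element. Flip Y back into SVG space with y_svg = 148.433 − y_machine. Every run uses S254, so all elements get stroke `#000000` (engrave).

Run 1: The run returns to its start, so emit a `<polygon>` with points (Y-flipped): 61.796,114.769 50.926,81.943 83.752,71.073 94.622,103.899.

Run 2: The run is open, so emit a `<polyline>` with points (Y-flipped): 124.490,67.190 118.691,70.723 123.424,65.694 135.137,56.608 150.276,47.971 165.288,44.290 176.619,50.069.

Run 3: The run is open, so emit a `<polyline>` with points (Y-flipped): 231.720,70.531 248.965,32.698 157.503,134.948 226.393,34.671 82.965,34.163.

Run 4: The run is open, so emit a `<polyline>` with points (Y-flipped): 31.865,31.218 193.506,109.561 46.362,38.793 42.564,123.172 223.897,96.086 82.068,108.039.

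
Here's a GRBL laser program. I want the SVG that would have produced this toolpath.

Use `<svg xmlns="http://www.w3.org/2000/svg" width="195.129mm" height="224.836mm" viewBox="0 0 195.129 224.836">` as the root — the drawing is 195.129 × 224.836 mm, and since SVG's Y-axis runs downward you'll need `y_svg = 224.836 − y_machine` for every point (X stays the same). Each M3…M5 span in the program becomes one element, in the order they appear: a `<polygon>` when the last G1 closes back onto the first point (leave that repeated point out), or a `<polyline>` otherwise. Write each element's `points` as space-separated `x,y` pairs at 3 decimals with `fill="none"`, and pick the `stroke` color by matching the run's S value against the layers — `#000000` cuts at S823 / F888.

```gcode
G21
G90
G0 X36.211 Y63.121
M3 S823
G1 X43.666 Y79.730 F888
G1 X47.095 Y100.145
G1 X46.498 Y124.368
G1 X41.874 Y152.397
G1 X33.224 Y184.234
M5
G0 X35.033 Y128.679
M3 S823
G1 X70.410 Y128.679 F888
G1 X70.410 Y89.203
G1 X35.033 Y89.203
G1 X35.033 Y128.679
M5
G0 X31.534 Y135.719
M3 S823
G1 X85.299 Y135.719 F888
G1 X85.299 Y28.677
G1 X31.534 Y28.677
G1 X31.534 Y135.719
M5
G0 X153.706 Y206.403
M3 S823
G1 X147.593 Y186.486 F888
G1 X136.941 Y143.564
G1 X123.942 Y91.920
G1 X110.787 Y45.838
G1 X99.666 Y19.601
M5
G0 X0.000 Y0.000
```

Each laser-on run becomes one SVG element. Flip Y back into SVG space with y_svg = 224.836 − y_machine. Every run uses S823, so all elements get stroke `#000000` (cut).

Run 1: The run is open, so emit a `<polyline>` with points (Y-flipped): 36.211,161.715 43.666,145.106 47.095,124.691 46.498,100.468 41.874,72.439 33.224,40.602.

Run 2: The run returns to its start, so emit a `<polygon>` with points (Y-flipped): 35.033,96.157 70.410,96.157 70.410,135.633 35.033,135.633.

Run 3: The run returns to its start, so emit a `<polygon>` with points (Y-flipped): 31.534,89.117 85.299,89.117 85.299,196.159 31.534,196.159.

Run 4: The run is open, so emit a `<polyline>` with points (Y-flipped): 153.706,18.433 147.593,38.350 136.941,81.272 123.942,132.916 110.787,178.998 99.666,205.235.

<svg xmlns="http://www.w3.org/2000/svg" width="195.129mm" height="224.836mm" viewBox="0 0 195.129 224.836">
  <polyline points="36.211,161.715 43.666,145.106 47.095,124.691 46.498,100.468 41.874,72.439 33.224,40.602" fill="none" stroke="#000000"/>
  <polygon points="35.033,96.157 70.410,96.157 70.410,135.633 35.033,135.633" fill="none" stroke="#000000"/>
  <polygon points="31.534,89.117 85.299,89.117 85.299,196.159 31.534,196.159" fill="none" stroke="#000000"/>
  <polyline points="153.706,18.433 147.593,38.350 136.941,81.272 123.942,132.916 110.787,178.998 99.666,205.235" fill="none" stroke="#000000"/>
</svg>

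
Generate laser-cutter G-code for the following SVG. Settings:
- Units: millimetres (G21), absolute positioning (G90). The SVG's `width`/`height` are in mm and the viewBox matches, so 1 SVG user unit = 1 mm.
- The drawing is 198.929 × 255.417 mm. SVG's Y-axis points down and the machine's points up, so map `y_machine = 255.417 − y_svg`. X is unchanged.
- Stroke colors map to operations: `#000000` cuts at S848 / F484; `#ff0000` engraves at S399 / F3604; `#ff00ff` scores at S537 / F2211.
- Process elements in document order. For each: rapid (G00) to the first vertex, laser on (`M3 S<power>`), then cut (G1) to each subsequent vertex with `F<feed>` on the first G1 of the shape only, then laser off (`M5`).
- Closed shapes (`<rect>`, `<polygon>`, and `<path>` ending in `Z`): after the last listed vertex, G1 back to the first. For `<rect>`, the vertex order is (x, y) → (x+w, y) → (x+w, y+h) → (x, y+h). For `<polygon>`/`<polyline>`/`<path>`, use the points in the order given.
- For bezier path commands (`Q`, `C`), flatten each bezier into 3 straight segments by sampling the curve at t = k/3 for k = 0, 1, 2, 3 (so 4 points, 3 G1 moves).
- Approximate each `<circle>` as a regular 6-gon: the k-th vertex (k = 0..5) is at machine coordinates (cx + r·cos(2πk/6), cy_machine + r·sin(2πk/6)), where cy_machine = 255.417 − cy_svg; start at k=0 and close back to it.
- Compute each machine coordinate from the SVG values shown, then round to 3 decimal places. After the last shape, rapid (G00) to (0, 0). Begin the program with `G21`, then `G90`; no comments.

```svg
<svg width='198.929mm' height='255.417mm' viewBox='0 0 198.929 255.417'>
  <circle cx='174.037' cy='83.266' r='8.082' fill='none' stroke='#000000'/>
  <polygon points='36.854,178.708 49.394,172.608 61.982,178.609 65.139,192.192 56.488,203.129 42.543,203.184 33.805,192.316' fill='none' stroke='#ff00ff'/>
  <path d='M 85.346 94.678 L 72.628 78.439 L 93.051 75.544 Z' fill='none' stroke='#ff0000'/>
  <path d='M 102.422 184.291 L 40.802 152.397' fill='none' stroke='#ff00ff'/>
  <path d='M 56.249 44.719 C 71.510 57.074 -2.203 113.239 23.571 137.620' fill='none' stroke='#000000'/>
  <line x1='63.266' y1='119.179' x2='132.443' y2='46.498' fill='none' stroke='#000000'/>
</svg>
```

G21
G90
G00 X182.119 Y172.151
M3 S848
G1 X178.078 Y179.150 F484
G1 X169.996 Y179.150
G1 X165.955 Y172.151
G1 X169.996 Y165.152
G1 X178.078 Y165.152
G1 X182.119 Y172.151
M5
G00 X36.854 Y76.709
M3 S537
G1 X49.394 Y82.809 F2211
G1 X61.982 Y76.808
G1 X65.139 Y63.225
G1 X56.488 Y52.288
G1 X42.543 Y52.233
G1 X33.805 Y63.101
G1 X36.854 Y76.709
M5
G00 X85.346 Y160.739
M3 S399
G1 X72.628 Y176.978 F3604
G1 X93.051 Y179.873
G1 X85.346 Y160.739
M5
G00 X102.422 Y71.126
M3 S537
G1 X40.802 Y103.020 F2211
M5
G00 X56.249 Y210.698
M3 S848
G1 X48.832 Y186.539 F484
G1 X23.979 Y149.973
G1 X23.571 Y117.797
M5
G00 X63.266 Y136.238
M3 S848
G1 X132.443 Y208.919 F484
M5
G00 X0.000 Y0.000

1 u = 1 mm; y_m = 255.417 − y.

[1] `<circle>` circle, #000000→cut S848 F484: (182.119,172.151) → (178.078,179.150) → (169.996,179.150) → (165.955,172.151) → (169.996,165.152) → (178.078,165.152) → (182.119,172.151) (closed)

[2] `<polygon>` regular polygon, #ff00ff→score S537 F2211: (36.854,76.709) → (49.394,82.809) → (61.982,76.808) → (65.139,63.225) → (56.488,52.288) → (42.543,52.233) → (33.805,63.101) → (36.854,76.709) (closed)

[3] `<path>` regular polygon, #ff0000→engrave S399 F3604: (85.346,160.739) → (72.628,176.978) → (93.051,179.873) → (85.346,160.739) (closed)

[4] `<path>` line segment, #ff00ff→score S537 F2211: (102.422,71.126) → (40.802,103.020)

[5] `<path>` cubic bezier, #000000→cut S848 F484: (56.249,210.698) → (48.832,186.539) → (23.979,149.973) → (23.571,117.797)

[6] `<line>` line segment, #000000→cut S848 F484: (63.266,136.238) → (132.443,208.919)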